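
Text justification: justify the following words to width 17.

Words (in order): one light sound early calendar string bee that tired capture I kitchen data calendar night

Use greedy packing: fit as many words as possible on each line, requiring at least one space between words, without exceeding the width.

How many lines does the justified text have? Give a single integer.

Line 1: ['one', 'light', 'sound'] (min_width=15, slack=2)
Line 2: ['early', 'calendar'] (min_width=14, slack=3)
Line 3: ['string', 'bee', 'that'] (min_width=15, slack=2)
Line 4: ['tired', 'capture', 'I'] (min_width=15, slack=2)
Line 5: ['kitchen', 'data'] (min_width=12, slack=5)
Line 6: ['calendar', 'night'] (min_width=14, slack=3)
Total lines: 6

Answer: 6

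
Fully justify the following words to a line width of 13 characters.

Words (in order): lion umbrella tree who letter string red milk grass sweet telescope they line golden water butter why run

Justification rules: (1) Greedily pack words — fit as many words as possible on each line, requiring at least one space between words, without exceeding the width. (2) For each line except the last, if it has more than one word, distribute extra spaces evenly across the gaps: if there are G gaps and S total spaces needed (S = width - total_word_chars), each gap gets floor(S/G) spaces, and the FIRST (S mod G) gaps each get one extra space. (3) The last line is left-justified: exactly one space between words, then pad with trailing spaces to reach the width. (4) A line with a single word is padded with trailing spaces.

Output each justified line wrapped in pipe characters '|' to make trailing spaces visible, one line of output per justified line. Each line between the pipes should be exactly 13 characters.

Line 1: ['lion', 'umbrella'] (min_width=13, slack=0)
Line 2: ['tree', 'who'] (min_width=8, slack=5)
Line 3: ['letter', 'string'] (min_width=13, slack=0)
Line 4: ['red', 'milk'] (min_width=8, slack=5)
Line 5: ['grass', 'sweet'] (min_width=11, slack=2)
Line 6: ['telescope'] (min_width=9, slack=4)
Line 7: ['they', 'line'] (min_width=9, slack=4)
Line 8: ['golden', 'water'] (min_width=12, slack=1)
Line 9: ['butter', 'why'] (min_width=10, slack=3)
Line 10: ['run'] (min_width=3, slack=10)

Answer: |lion umbrella|
|tree      who|
|letter string|
|red      milk|
|grass   sweet|
|telescope    |
|they     line|
|golden  water|
|butter    why|
|run          |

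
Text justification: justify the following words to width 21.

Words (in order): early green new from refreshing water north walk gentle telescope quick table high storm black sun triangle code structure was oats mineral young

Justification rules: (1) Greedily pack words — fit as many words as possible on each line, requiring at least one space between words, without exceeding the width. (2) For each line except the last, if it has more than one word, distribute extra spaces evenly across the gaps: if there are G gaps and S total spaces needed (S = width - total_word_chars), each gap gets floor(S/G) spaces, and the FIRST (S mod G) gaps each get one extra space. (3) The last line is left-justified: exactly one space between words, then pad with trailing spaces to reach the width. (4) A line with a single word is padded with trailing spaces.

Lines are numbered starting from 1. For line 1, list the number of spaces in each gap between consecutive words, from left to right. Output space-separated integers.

Answer: 2 1 1

Derivation:
Line 1: ['early', 'green', 'new', 'from'] (min_width=20, slack=1)
Line 2: ['refreshing', 'water'] (min_width=16, slack=5)
Line 3: ['north', 'walk', 'gentle'] (min_width=17, slack=4)
Line 4: ['telescope', 'quick', 'table'] (min_width=21, slack=0)
Line 5: ['high', 'storm', 'black', 'sun'] (min_width=20, slack=1)
Line 6: ['triangle', 'code'] (min_width=13, slack=8)
Line 7: ['structure', 'was', 'oats'] (min_width=18, slack=3)
Line 8: ['mineral', 'young'] (min_width=13, slack=8)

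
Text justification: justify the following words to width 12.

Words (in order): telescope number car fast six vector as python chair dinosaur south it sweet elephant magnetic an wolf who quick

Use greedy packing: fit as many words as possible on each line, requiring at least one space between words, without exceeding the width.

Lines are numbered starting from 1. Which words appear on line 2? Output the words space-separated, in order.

Line 1: ['telescope'] (min_width=9, slack=3)
Line 2: ['number', 'car'] (min_width=10, slack=2)
Line 3: ['fast', 'six'] (min_width=8, slack=4)
Line 4: ['vector', 'as'] (min_width=9, slack=3)
Line 5: ['python', 'chair'] (min_width=12, slack=0)
Line 6: ['dinosaur'] (min_width=8, slack=4)
Line 7: ['south', 'it'] (min_width=8, slack=4)
Line 8: ['sweet'] (min_width=5, slack=7)
Line 9: ['elephant'] (min_width=8, slack=4)
Line 10: ['magnetic', 'an'] (min_width=11, slack=1)
Line 11: ['wolf', 'who'] (min_width=8, slack=4)
Line 12: ['quick'] (min_width=5, slack=7)

Answer: number car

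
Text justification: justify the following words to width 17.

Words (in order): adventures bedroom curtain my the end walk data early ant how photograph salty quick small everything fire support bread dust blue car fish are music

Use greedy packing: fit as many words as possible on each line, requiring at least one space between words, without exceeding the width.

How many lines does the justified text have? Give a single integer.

Answer: 10

Derivation:
Line 1: ['adventures'] (min_width=10, slack=7)
Line 2: ['bedroom', 'curtain'] (min_width=15, slack=2)
Line 3: ['my', 'the', 'end', 'walk'] (min_width=15, slack=2)
Line 4: ['data', 'early', 'ant'] (min_width=14, slack=3)
Line 5: ['how', 'photograph'] (min_width=14, slack=3)
Line 6: ['salty', 'quick', 'small'] (min_width=17, slack=0)
Line 7: ['everything', 'fire'] (min_width=15, slack=2)
Line 8: ['support', 'bread'] (min_width=13, slack=4)
Line 9: ['dust', 'blue', 'car'] (min_width=13, slack=4)
Line 10: ['fish', 'are', 'music'] (min_width=14, slack=3)
Total lines: 10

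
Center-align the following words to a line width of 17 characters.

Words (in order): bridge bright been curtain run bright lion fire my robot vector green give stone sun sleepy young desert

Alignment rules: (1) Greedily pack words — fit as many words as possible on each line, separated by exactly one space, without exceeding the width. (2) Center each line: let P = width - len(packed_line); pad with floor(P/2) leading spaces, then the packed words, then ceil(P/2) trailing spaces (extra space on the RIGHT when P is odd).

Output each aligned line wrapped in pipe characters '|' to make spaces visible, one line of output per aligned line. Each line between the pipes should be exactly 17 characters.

Line 1: ['bridge', 'bright'] (min_width=13, slack=4)
Line 2: ['been', 'curtain', 'run'] (min_width=16, slack=1)
Line 3: ['bright', 'lion', 'fire'] (min_width=16, slack=1)
Line 4: ['my', 'robot', 'vector'] (min_width=15, slack=2)
Line 5: ['green', 'give', 'stone'] (min_width=16, slack=1)
Line 6: ['sun', 'sleepy', 'young'] (min_width=16, slack=1)
Line 7: ['desert'] (min_width=6, slack=11)

Answer: |  bridge bright  |
|been curtain run |
|bright lion fire |
| my robot vector |
|green give stone |
|sun sleepy young |
|     desert      |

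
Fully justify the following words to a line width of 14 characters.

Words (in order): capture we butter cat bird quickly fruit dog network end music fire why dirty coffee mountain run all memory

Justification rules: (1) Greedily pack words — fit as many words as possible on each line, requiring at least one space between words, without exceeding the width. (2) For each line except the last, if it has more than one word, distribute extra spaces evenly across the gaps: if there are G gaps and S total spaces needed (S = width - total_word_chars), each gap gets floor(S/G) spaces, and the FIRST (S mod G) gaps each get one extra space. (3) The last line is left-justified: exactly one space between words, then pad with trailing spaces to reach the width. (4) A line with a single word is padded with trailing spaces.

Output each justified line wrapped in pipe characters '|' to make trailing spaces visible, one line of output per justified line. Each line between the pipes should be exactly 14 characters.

Line 1: ['capture', 'we'] (min_width=10, slack=4)
Line 2: ['butter', 'cat'] (min_width=10, slack=4)
Line 3: ['bird', 'quickly'] (min_width=12, slack=2)
Line 4: ['fruit', 'dog'] (min_width=9, slack=5)
Line 5: ['network', 'end'] (min_width=11, slack=3)
Line 6: ['music', 'fire', 'why'] (min_width=14, slack=0)
Line 7: ['dirty', 'coffee'] (min_width=12, slack=2)
Line 8: ['mountain', 'run'] (min_width=12, slack=2)
Line 9: ['all', 'memory'] (min_width=10, slack=4)

Answer: |capture     we|
|butter     cat|
|bird   quickly|
|fruit      dog|
|network    end|
|music fire why|
|dirty   coffee|
|mountain   run|
|all memory    |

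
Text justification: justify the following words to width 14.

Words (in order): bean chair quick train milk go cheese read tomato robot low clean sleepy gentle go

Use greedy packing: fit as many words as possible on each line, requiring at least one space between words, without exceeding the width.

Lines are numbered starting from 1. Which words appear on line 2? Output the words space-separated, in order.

Answer: quick train

Derivation:
Line 1: ['bean', 'chair'] (min_width=10, slack=4)
Line 2: ['quick', 'train'] (min_width=11, slack=3)
Line 3: ['milk', 'go', 'cheese'] (min_width=14, slack=0)
Line 4: ['read', 'tomato'] (min_width=11, slack=3)
Line 5: ['robot', 'low'] (min_width=9, slack=5)
Line 6: ['clean', 'sleepy'] (min_width=12, slack=2)
Line 7: ['gentle', 'go'] (min_width=9, slack=5)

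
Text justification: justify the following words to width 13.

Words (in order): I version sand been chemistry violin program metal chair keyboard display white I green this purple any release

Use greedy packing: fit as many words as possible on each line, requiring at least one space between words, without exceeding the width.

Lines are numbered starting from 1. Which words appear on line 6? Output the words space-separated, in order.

Line 1: ['I', 'version'] (min_width=9, slack=4)
Line 2: ['sand', 'been'] (min_width=9, slack=4)
Line 3: ['chemistry'] (min_width=9, slack=4)
Line 4: ['violin'] (min_width=6, slack=7)
Line 5: ['program', 'metal'] (min_width=13, slack=0)
Line 6: ['chair'] (min_width=5, slack=8)
Line 7: ['keyboard'] (min_width=8, slack=5)
Line 8: ['display', 'white'] (min_width=13, slack=0)
Line 9: ['I', 'green', 'this'] (min_width=12, slack=1)
Line 10: ['purple', 'any'] (min_width=10, slack=3)
Line 11: ['release'] (min_width=7, slack=6)

Answer: chair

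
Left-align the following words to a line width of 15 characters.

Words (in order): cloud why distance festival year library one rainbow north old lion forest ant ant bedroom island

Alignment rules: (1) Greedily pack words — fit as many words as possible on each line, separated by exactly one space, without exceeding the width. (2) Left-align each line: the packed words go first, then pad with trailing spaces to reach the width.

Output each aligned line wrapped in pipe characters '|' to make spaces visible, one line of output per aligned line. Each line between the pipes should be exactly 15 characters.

Answer: |cloud why      |
|distance       |
|festival year  |
|library one    |
|rainbow north  |
|old lion forest|
|ant ant bedroom|
|island         |

Derivation:
Line 1: ['cloud', 'why'] (min_width=9, slack=6)
Line 2: ['distance'] (min_width=8, slack=7)
Line 3: ['festival', 'year'] (min_width=13, slack=2)
Line 4: ['library', 'one'] (min_width=11, slack=4)
Line 5: ['rainbow', 'north'] (min_width=13, slack=2)
Line 6: ['old', 'lion', 'forest'] (min_width=15, slack=0)
Line 7: ['ant', 'ant', 'bedroom'] (min_width=15, slack=0)
Line 8: ['island'] (min_width=6, slack=9)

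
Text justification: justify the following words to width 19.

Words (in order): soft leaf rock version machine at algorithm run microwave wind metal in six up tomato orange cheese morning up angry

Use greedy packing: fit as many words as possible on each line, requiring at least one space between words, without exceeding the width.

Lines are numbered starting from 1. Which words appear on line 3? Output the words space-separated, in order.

Line 1: ['soft', 'leaf', 'rock'] (min_width=14, slack=5)
Line 2: ['version', 'machine', 'at'] (min_width=18, slack=1)
Line 3: ['algorithm', 'run'] (min_width=13, slack=6)
Line 4: ['microwave', 'wind'] (min_width=14, slack=5)
Line 5: ['metal', 'in', 'six', 'up'] (min_width=15, slack=4)
Line 6: ['tomato', 'orange'] (min_width=13, slack=6)
Line 7: ['cheese', 'morning', 'up'] (min_width=17, slack=2)
Line 8: ['angry'] (min_width=5, slack=14)

Answer: algorithm run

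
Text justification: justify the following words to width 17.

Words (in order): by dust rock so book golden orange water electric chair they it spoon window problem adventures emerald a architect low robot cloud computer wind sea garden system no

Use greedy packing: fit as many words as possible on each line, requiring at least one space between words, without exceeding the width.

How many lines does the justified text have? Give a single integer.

Answer: 12

Derivation:
Line 1: ['by', 'dust', 'rock', 'so'] (min_width=15, slack=2)
Line 2: ['book', 'golden'] (min_width=11, slack=6)
Line 3: ['orange', 'water'] (min_width=12, slack=5)
Line 4: ['electric', 'chair'] (min_width=14, slack=3)
Line 5: ['they', 'it', 'spoon'] (min_width=13, slack=4)
Line 6: ['window', 'problem'] (min_width=14, slack=3)
Line 7: ['adventures'] (min_width=10, slack=7)
Line 8: ['emerald', 'a'] (min_width=9, slack=8)
Line 9: ['architect', 'low'] (min_width=13, slack=4)
Line 10: ['robot', 'cloud'] (min_width=11, slack=6)
Line 11: ['computer', 'wind', 'sea'] (min_width=17, slack=0)
Line 12: ['garden', 'system', 'no'] (min_width=16, slack=1)
Total lines: 12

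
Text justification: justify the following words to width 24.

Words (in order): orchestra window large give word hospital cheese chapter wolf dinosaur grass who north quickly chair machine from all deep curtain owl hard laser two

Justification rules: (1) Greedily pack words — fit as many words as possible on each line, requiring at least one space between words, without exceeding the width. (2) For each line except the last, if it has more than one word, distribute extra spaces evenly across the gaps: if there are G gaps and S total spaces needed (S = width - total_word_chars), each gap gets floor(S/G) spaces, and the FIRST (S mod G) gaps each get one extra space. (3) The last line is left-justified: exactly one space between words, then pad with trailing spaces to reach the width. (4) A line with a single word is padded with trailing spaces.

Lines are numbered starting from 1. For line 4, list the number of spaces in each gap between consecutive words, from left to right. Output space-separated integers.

Line 1: ['orchestra', 'window', 'large'] (min_width=22, slack=2)
Line 2: ['give', 'word', 'hospital'] (min_width=18, slack=6)
Line 3: ['cheese', 'chapter', 'wolf'] (min_width=19, slack=5)
Line 4: ['dinosaur', 'grass', 'who', 'north'] (min_width=24, slack=0)
Line 5: ['quickly', 'chair', 'machine'] (min_width=21, slack=3)
Line 6: ['from', 'all', 'deep', 'curtain'] (min_width=21, slack=3)
Line 7: ['owl', 'hard', 'laser', 'two'] (min_width=18, slack=6)

Answer: 1 1 1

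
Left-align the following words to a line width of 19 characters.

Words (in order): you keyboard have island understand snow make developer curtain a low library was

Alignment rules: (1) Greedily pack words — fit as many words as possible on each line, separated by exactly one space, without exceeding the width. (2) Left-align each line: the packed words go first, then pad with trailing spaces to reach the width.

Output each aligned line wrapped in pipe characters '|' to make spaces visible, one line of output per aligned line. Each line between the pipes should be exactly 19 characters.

Answer: |you keyboard have  |
|island understand  |
|snow make developer|
|curtain a low      |
|library was        |

Derivation:
Line 1: ['you', 'keyboard', 'have'] (min_width=17, slack=2)
Line 2: ['island', 'understand'] (min_width=17, slack=2)
Line 3: ['snow', 'make', 'developer'] (min_width=19, slack=0)
Line 4: ['curtain', 'a', 'low'] (min_width=13, slack=6)
Line 5: ['library', 'was'] (min_width=11, slack=8)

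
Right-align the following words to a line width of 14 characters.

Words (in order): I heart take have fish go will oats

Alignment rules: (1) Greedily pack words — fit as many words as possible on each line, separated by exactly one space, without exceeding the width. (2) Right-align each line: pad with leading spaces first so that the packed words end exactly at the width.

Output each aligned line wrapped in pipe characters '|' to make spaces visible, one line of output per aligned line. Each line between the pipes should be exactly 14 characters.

Line 1: ['I', 'heart', 'take'] (min_width=12, slack=2)
Line 2: ['have', 'fish', 'go'] (min_width=12, slack=2)
Line 3: ['will', 'oats'] (min_width=9, slack=5)

Answer: |  I heart take|
|  have fish go|
|     will oats|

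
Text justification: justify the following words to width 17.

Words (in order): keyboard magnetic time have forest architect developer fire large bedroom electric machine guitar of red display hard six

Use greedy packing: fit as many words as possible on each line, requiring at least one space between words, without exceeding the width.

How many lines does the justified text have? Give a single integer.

Line 1: ['keyboard', 'magnetic'] (min_width=17, slack=0)
Line 2: ['time', 'have', 'forest'] (min_width=16, slack=1)
Line 3: ['architect'] (min_width=9, slack=8)
Line 4: ['developer', 'fire'] (min_width=14, slack=3)
Line 5: ['large', 'bedroom'] (min_width=13, slack=4)
Line 6: ['electric', 'machine'] (min_width=16, slack=1)
Line 7: ['guitar', 'of', 'red'] (min_width=13, slack=4)
Line 8: ['display', 'hard', 'six'] (min_width=16, slack=1)
Total lines: 8

Answer: 8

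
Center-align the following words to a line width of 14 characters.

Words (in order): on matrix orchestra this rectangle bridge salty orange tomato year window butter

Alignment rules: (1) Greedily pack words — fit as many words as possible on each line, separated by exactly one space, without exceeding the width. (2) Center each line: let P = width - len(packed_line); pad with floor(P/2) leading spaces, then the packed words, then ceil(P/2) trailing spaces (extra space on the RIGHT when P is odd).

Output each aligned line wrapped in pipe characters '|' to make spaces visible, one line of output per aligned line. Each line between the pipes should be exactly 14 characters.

Line 1: ['on', 'matrix'] (min_width=9, slack=5)
Line 2: ['orchestra', 'this'] (min_width=14, slack=0)
Line 3: ['rectangle'] (min_width=9, slack=5)
Line 4: ['bridge', 'salty'] (min_width=12, slack=2)
Line 5: ['orange', 'tomato'] (min_width=13, slack=1)
Line 6: ['year', 'window'] (min_width=11, slack=3)
Line 7: ['butter'] (min_width=6, slack=8)

Answer: |  on matrix   |
|orchestra this|
|  rectangle   |
| bridge salty |
|orange tomato |
| year window  |
|    butter    |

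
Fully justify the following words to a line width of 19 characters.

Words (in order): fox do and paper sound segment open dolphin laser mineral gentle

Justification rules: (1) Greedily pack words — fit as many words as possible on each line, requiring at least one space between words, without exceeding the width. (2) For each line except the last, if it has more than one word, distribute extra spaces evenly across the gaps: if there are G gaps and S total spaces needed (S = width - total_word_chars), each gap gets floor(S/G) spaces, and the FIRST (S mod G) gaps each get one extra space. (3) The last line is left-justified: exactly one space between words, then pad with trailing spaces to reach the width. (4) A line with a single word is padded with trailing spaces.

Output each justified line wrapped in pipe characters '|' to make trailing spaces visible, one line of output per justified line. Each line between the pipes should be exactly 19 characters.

Answer: |fox  do  and  paper|
|sound  segment open|
|dolphin       laser|
|mineral gentle     |

Derivation:
Line 1: ['fox', 'do', 'and', 'paper'] (min_width=16, slack=3)
Line 2: ['sound', 'segment', 'open'] (min_width=18, slack=1)
Line 3: ['dolphin', 'laser'] (min_width=13, slack=6)
Line 4: ['mineral', 'gentle'] (min_width=14, slack=5)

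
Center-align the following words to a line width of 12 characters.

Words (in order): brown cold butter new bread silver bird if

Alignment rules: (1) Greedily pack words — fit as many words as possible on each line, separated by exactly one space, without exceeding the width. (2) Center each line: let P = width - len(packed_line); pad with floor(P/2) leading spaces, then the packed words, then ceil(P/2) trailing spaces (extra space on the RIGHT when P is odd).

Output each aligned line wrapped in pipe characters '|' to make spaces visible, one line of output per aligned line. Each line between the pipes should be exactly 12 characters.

Answer: | brown cold |
| butter new |
|bread silver|
|  bird if   |

Derivation:
Line 1: ['brown', 'cold'] (min_width=10, slack=2)
Line 2: ['butter', 'new'] (min_width=10, slack=2)
Line 3: ['bread', 'silver'] (min_width=12, slack=0)
Line 4: ['bird', 'if'] (min_width=7, slack=5)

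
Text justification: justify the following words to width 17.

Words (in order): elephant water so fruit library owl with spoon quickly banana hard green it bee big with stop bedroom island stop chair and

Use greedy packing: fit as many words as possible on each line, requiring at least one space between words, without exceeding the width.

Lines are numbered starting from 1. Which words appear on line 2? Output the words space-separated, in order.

Line 1: ['elephant', 'water', 'so'] (min_width=17, slack=0)
Line 2: ['fruit', 'library', 'owl'] (min_width=17, slack=0)
Line 3: ['with', 'spoon'] (min_width=10, slack=7)
Line 4: ['quickly', 'banana'] (min_width=14, slack=3)
Line 5: ['hard', 'green', 'it', 'bee'] (min_width=17, slack=0)
Line 6: ['big', 'with', 'stop'] (min_width=13, slack=4)
Line 7: ['bedroom', 'island'] (min_width=14, slack=3)
Line 8: ['stop', 'chair', 'and'] (min_width=14, slack=3)

Answer: fruit library owl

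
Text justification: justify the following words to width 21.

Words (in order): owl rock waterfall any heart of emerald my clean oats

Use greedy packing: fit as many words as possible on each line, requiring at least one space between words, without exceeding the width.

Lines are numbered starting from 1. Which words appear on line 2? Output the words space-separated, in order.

Line 1: ['owl', 'rock', 'waterfall'] (min_width=18, slack=3)
Line 2: ['any', 'heart', 'of', 'emerald'] (min_width=20, slack=1)
Line 3: ['my', 'clean', 'oats'] (min_width=13, slack=8)

Answer: any heart of emerald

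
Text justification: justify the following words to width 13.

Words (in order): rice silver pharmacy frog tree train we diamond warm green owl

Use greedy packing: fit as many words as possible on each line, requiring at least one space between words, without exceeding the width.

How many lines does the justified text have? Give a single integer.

Answer: 5

Derivation:
Line 1: ['rice', 'silver'] (min_width=11, slack=2)
Line 2: ['pharmacy', 'frog'] (min_width=13, slack=0)
Line 3: ['tree', 'train', 'we'] (min_width=13, slack=0)
Line 4: ['diamond', 'warm'] (min_width=12, slack=1)
Line 5: ['green', 'owl'] (min_width=9, slack=4)
Total lines: 5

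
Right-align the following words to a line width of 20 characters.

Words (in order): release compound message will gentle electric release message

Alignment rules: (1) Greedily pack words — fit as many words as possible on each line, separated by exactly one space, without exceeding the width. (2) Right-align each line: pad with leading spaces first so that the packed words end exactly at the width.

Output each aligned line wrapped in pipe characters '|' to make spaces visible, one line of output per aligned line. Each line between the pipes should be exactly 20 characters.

Line 1: ['release', 'compound'] (min_width=16, slack=4)
Line 2: ['message', 'will', 'gentle'] (min_width=19, slack=1)
Line 3: ['electric', 'release'] (min_width=16, slack=4)
Line 4: ['message'] (min_width=7, slack=13)

Answer: |    release compound|
| message will gentle|
|    electric release|
|             message|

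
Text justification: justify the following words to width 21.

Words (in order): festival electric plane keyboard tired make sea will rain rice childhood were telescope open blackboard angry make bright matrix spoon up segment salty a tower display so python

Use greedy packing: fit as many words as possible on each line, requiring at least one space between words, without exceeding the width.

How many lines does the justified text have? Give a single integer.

Line 1: ['festival', 'electric'] (min_width=17, slack=4)
Line 2: ['plane', 'keyboard', 'tired'] (min_width=20, slack=1)
Line 3: ['make', 'sea', 'will', 'rain'] (min_width=18, slack=3)
Line 4: ['rice', 'childhood', 'were'] (min_width=19, slack=2)
Line 5: ['telescope', 'open'] (min_width=14, slack=7)
Line 6: ['blackboard', 'angry', 'make'] (min_width=21, slack=0)
Line 7: ['bright', 'matrix', 'spoon'] (min_width=19, slack=2)
Line 8: ['up', 'segment', 'salty', 'a'] (min_width=18, slack=3)
Line 9: ['tower', 'display', 'so'] (min_width=16, slack=5)
Line 10: ['python'] (min_width=6, slack=15)
Total lines: 10

Answer: 10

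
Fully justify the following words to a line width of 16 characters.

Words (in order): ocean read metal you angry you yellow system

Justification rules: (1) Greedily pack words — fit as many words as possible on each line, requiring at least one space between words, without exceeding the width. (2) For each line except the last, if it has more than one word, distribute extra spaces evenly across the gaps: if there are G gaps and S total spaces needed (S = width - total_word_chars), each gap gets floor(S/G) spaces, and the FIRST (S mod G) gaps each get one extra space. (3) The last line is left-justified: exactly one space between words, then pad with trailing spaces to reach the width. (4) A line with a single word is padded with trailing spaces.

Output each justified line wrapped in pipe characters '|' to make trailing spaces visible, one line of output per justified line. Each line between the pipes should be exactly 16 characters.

Answer: |ocean read metal|
|you   angry  you|
|yellow system   |

Derivation:
Line 1: ['ocean', 'read', 'metal'] (min_width=16, slack=0)
Line 2: ['you', 'angry', 'you'] (min_width=13, slack=3)
Line 3: ['yellow', 'system'] (min_width=13, slack=3)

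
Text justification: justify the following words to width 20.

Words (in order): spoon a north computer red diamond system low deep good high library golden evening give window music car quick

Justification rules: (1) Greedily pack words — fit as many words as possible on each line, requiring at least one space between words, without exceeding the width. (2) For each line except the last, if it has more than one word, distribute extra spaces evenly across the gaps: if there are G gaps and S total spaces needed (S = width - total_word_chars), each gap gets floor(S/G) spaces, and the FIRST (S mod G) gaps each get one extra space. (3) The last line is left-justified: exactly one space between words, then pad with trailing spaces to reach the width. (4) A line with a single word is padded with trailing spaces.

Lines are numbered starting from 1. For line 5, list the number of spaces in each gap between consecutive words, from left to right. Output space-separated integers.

Line 1: ['spoon', 'a', 'north'] (min_width=13, slack=7)
Line 2: ['computer', 'red', 'diamond'] (min_width=20, slack=0)
Line 3: ['system', 'low', 'deep', 'good'] (min_width=20, slack=0)
Line 4: ['high', 'library', 'golden'] (min_width=19, slack=1)
Line 5: ['evening', 'give', 'window'] (min_width=19, slack=1)
Line 6: ['music', 'car', 'quick'] (min_width=15, slack=5)

Answer: 2 1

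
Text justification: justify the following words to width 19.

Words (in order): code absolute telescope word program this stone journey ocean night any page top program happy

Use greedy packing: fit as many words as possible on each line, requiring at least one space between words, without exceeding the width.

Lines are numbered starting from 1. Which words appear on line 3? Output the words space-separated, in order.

Line 1: ['code', 'absolute'] (min_width=13, slack=6)
Line 2: ['telescope', 'word'] (min_width=14, slack=5)
Line 3: ['program', 'this', 'stone'] (min_width=18, slack=1)
Line 4: ['journey', 'ocean', 'night'] (min_width=19, slack=0)
Line 5: ['any', 'page', 'top'] (min_width=12, slack=7)
Line 6: ['program', 'happy'] (min_width=13, slack=6)

Answer: program this stone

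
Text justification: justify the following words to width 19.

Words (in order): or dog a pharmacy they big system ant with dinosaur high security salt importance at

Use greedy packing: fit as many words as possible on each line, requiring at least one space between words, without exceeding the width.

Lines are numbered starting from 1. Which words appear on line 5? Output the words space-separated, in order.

Answer: importance at

Derivation:
Line 1: ['or', 'dog', 'a', 'pharmacy'] (min_width=17, slack=2)
Line 2: ['they', 'big', 'system', 'ant'] (min_width=19, slack=0)
Line 3: ['with', 'dinosaur', 'high'] (min_width=18, slack=1)
Line 4: ['security', 'salt'] (min_width=13, slack=6)
Line 5: ['importance', 'at'] (min_width=13, slack=6)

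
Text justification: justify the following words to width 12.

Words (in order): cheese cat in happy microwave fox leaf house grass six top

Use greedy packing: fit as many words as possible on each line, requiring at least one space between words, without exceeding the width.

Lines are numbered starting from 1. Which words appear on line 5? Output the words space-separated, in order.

Answer: house grass

Derivation:
Line 1: ['cheese', 'cat'] (min_width=10, slack=2)
Line 2: ['in', 'happy'] (min_width=8, slack=4)
Line 3: ['microwave'] (min_width=9, slack=3)
Line 4: ['fox', 'leaf'] (min_width=8, slack=4)
Line 5: ['house', 'grass'] (min_width=11, slack=1)
Line 6: ['six', 'top'] (min_width=7, slack=5)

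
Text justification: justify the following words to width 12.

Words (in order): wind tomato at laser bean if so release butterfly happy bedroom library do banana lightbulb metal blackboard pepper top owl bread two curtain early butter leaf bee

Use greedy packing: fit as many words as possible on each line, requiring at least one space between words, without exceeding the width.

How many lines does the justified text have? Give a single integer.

Answer: 17

Derivation:
Line 1: ['wind', 'tomato'] (min_width=11, slack=1)
Line 2: ['at', 'laser'] (min_width=8, slack=4)
Line 3: ['bean', 'if', 'so'] (min_width=10, slack=2)
Line 4: ['release'] (min_width=7, slack=5)
Line 5: ['butterfly'] (min_width=9, slack=3)
Line 6: ['happy'] (min_width=5, slack=7)
Line 7: ['bedroom'] (min_width=7, slack=5)
Line 8: ['library', 'do'] (min_width=10, slack=2)
Line 9: ['banana'] (min_width=6, slack=6)
Line 10: ['lightbulb'] (min_width=9, slack=3)
Line 11: ['metal'] (min_width=5, slack=7)
Line 12: ['blackboard'] (min_width=10, slack=2)
Line 13: ['pepper', 'top'] (min_width=10, slack=2)
Line 14: ['owl', 'bread'] (min_width=9, slack=3)
Line 15: ['two', 'curtain'] (min_width=11, slack=1)
Line 16: ['early', 'butter'] (min_width=12, slack=0)
Line 17: ['leaf', 'bee'] (min_width=8, slack=4)
Total lines: 17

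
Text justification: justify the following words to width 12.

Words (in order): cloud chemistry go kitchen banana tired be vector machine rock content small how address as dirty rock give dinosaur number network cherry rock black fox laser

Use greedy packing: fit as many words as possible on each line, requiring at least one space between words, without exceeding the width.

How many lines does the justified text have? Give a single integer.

Answer: 17

Derivation:
Line 1: ['cloud'] (min_width=5, slack=7)
Line 2: ['chemistry', 'go'] (min_width=12, slack=0)
Line 3: ['kitchen'] (min_width=7, slack=5)
Line 4: ['banana', 'tired'] (min_width=12, slack=0)
Line 5: ['be', 'vector'] (min_width=9, slack=3)
Line 6: ['machine', 'rock'] (min_width=12, slack=0)
Line 7: ['content'] (min_width=7, slack=5)
Line 8: ['small', 'how'] (min_width=9, slack=3)
Line 9: ['address', 'as'] (min_width=10, slack=2)
Line 10: ['dirty', 'rock'] (min_width=10, slack=2)
Line 11: ['give'] (min_width=4, slack=8)
Line 12: ['dinosaur'] (min_width=8, slack=4)
Line 13: ['number'] (min_width=6, slack=6)
Line 14: ['network'] (min_width=7, slack=5)
Line 15: ['cherry', 'rock'] (min_width=11, slack=1)
Line 16: ['black', 'fox'] (min_width=9, slack=3)
Line 17: ['laser'] (min_width=5, slack=7)
Total lines: 17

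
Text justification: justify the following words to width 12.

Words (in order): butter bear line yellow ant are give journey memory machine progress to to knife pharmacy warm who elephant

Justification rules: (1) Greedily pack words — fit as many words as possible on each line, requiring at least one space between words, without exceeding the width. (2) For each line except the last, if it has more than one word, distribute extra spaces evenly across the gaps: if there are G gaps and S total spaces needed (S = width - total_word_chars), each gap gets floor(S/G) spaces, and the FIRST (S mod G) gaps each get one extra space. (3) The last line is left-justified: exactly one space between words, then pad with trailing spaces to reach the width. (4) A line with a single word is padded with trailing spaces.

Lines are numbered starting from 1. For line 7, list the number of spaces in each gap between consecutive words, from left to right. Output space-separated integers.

Answer: 2

Derivation:
Line 1: ['butter', 'bear'] (min_width=11, slack=1)
Line 2: ['line', 'yellow'] (min_width=11, slack=1)
Line 3: ['ant', 'are', 'give'] (min_width=12, slack=0)
Line 4: ['journey'] (min_width=7, slack=5)
Line 5: ['memory'] (min_width=6, slack=6)
Line 6: ['machine'] (min_width=7, slack=5)
Line 7: ['progress', 'to'] (min_width=11, slack=1)
Line 8: ['to', 'knife'] (min_width=8, slack=4)
Line 9: ['pharmacy'] (min_width=8, slack=4)
Line 10: ['warm', 'who'] (min_width=8, slack=4)
Line 11: ['elephant'] (min_width=8, slack=4)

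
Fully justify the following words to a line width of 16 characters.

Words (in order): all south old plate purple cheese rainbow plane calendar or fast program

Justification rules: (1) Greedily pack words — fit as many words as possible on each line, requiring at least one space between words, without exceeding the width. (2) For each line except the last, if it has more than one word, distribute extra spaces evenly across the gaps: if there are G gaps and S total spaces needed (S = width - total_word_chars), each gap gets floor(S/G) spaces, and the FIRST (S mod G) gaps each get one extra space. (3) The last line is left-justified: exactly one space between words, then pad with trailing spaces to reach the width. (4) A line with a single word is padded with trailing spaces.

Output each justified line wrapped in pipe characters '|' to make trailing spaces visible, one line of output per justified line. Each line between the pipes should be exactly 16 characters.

Line 1: ['all', 'south', 'old'] (min_width=13, slack=3)
Line 2: ['plate', 'purple'] (min_width=12, slack=4)
Line 3: ['cheese', 'rainbow'] (min_width=14, slack=2)
Line 4: ['plane', 'calendar'] (min_width=14, slack=2)
Line 5: ['or', 'fast', 'program'] (min_width=15, slack=1)

Answer: |all   south  old|
|plate     purple|
|cheese   rainbow|
|plane   calendar|
|or fast program |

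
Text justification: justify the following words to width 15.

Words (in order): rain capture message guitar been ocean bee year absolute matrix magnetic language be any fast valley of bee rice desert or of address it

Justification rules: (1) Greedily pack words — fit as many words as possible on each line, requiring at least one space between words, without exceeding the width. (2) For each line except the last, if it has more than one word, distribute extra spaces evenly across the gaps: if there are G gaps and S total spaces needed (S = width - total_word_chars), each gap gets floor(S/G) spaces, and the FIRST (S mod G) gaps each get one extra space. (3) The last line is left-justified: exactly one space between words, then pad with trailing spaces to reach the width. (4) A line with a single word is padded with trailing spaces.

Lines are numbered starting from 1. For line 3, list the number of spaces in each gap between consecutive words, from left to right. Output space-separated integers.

Answer: 2 1

Derivation:
Line 1: ['rain', 'capture'] (min_width=12, slack=3)
Line 2: ['message', 'guitar'] (min_width=14, slack=1)
Line 3: ['been', 'ocean', 'bee'] (min_width=14, slack=1)
Line 4: ['year', 'absolute'] (min_width=13, slack=2)
Line 5: ['matrix', 'magnetic'] (min_width=15, slack=0)
Line 6: ['language', 'be', 'any'] (min_width=15, slack=0)
Line 7: ['fast', 'valley', 'of'] (min_width=14, slack=1)
Line 8: ['bee', 'rice', 'desert'] (min_width=15, slack=0)
Line 9: ['or', 'of', 'address'] (min_width=13, slack=2)
Line 10: ['it'] (min_width=2, slack=13)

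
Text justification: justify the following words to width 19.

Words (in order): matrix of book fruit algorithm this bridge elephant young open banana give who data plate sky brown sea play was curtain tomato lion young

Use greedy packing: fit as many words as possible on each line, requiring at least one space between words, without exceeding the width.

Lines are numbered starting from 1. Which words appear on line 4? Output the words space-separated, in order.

Line 1: ['matrix', 'of', 'book'] (min_width=14, slack=5)
Line 2: ['fruit', 'algorithm'] (min_width=15, slack=4)
Line 3: ['this', 'bridge'] (min_width=11, slack=8)
Line 4: ['elephant', 'young', 'open'] (min_width=19, slack=0)
Line 5: ['banana', 'give', 'who'] (min_width=15, slack=4)
Line 6: ['data', 'plate', 'sky'] (min_width=14, slack=5)
Line 7: ['brown', 'sea', 'play', 'was'] (min_width=18, slack=1)
Line 8: ['curtain', 'tomato', 'lion'] (min_width=19, slack=0)
Line 9: ['young'] (min_width=5, slack=14)

Answer: elephant young open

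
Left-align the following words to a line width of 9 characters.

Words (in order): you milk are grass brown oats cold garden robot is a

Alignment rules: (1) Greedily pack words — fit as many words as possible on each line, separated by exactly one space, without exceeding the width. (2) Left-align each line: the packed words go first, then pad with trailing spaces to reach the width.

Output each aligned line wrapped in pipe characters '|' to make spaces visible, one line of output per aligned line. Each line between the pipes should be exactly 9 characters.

Answer: |you milk |
|are grass|
|brown    |
|oats cold|
|garden   |
|robot is |
|a        |

Derivation:
Line 1: ['you', 'milk'] (min_width=8, slack=1)
Line 2: ['are', 'grass'] (min_width=9, slack=0)
Line 3: ['brown'] (min_width=5, slack=4)
Line 4: ['oats', 'cold'] (min_width=9, slack=0)
Line 5: ['garden'] (min_width=6, slack=3)
Line 6: ['robot', 'is'] (min_width=8, slack=1)
Line 7: ['a'] (min_width=1, slack=8)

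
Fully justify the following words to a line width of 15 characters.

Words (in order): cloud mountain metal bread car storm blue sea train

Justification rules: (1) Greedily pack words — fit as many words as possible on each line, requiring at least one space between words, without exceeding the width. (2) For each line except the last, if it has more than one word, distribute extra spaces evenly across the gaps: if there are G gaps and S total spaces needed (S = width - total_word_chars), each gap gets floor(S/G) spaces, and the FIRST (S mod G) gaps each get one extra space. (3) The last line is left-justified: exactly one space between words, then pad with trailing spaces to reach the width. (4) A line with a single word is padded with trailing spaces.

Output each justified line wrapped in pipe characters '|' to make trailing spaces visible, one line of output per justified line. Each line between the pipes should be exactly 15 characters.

Answer: |cloud  mountain|
|metal bread car|
|storm  blue sea|
|train          |

Derivation:
Line 1: ['cloud', 'mountain'] (min_width=14, slack=1)
Line 2: ['metal', 'bread', 'car'] (min_width=15, slack=0)
Line 3: ['storm', 'blue', 'sea'] (min_width=14, slack=1)
Line 4: ['train'] (min_width=5, slack=10)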